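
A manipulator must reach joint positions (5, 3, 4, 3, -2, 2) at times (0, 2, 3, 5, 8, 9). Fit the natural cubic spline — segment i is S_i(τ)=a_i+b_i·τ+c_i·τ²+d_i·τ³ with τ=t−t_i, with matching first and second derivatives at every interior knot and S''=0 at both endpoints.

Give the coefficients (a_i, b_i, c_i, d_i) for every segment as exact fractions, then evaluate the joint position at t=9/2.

  seg 0: a=5 b=-11930/6879 c=0 d=5051/27516
  seg 1: a=3 b=3223/6879 c=5051/4586 d=-7841/13758
  seg 2: a=4 b=13229/13758 c=-1395/2293 d=-421/6879
  seg 3: a=3 b=-30355/13758 c=-2237/2293 d=5299/13758
  seg 4: a=-2 b=16093/6879 c=11423/4586 d=-11423/13758
S(9/2) = 70935/18344

Δ: Δ0=-1, Δ1=1, Δ2=-1/2, Δ3=-5/3, Δ4=4
row 1: diag=6, rhs=12; c'=1/6, d'=2
row 2: denom=6−1·1/6=35/6; d'=(-9−1·2)/(35/6)=-66/35
row 3: denom=10−2·12/35=326/35; d'=(-7−2·-66/35)/(326/35)=-113/326
row 4: denom=8−3·105/326=2293/326; d'=(34−3·-113/326)/(2293/326)=11423/2293
back: M4=11423/2293
back: M3=-113/326−105/326·11423/2293=-4474/2293
back: M2=-66/35−12/35·-4474/2293=-2790/2293
back: M1=2−1/6·-2790/2293=5051/2293
M: M0=0, M1=5051/2293, M2=-2790/2293, M3=-4474/2293, M4=11423/2293, M5=0
seg 0: a=5, c=M0/2=0, d=(M1−M0)/(6·2)=5051/27516, b=Δ0−h0·(2M0+M1)/6=-11930/6879
seg 1: a=3, c=M1/2=5051/4586, d=(M2−M1)/(6·1)=-7841/13758, b=Δ1−h1·(2M1+M2)/6=3223/6879
seg 2: a=4, c=M2/2=-1395/2293, d=(M3−M2)/(6·2)=-421/6879, b=Δ2−h2·(2M2+M3)/6=13229/13758
seg 3: a=3, c=M3/2=-2237/2293, d=(M4−M3)/(6·3)=5299/13758, b=Δ3−h3·(2M3+M4)/6=-30355/13758
seg 4: a=-2, c=M4/2=11423/4586, d=(M5−M4)/(6·1)=-11423/13758, b=Δ4−h4·(2M4+M5)/6=16093/6879
t_q=9/2 → seg 2, τ=3/2; S=4+13229/13758·τ+-1395/2293·τ²+-421/6879·τ³=70935/18344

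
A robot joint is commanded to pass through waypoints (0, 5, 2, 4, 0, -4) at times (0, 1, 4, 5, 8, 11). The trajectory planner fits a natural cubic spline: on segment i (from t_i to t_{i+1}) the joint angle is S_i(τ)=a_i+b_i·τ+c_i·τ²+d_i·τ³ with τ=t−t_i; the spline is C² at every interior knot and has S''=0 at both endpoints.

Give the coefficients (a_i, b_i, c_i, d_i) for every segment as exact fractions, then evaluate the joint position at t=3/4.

Δ: Δ0=5, Δ1=-1, Δ2=2, Δ3=-4/3, Δ4=-4/3
row 1: diag=8, rhs=-36; c'=3/8, d'=-9/2
row 2: denom=8−3·3/8=55/8; d'=(18−3·-9/2)/(55/8)=252/55
row 3: denom=8−1·8/55=432/55; d'=(-20−1·252/55)/(432/55)=-169/54
row 4: denom=12−3·55/144=521/48; d'=(0−3·-169/54)/(521/48)=1352/1563
back: M4=1352/1563
back: M3=-169/54−55/144·1352/1563=-5408/1563
back: M2=252/55−8/55·-5408/1563=7948/1563
back: M1=-9/2−3/8·7948/1563=-3338/521
M: M0=0, M1=-3338/521, M2=7948/1563, M3=-5408/1563, M4=1352/1563, M5=0
seg 0: a=0, c=M0/2=0, d=(M1−M0)/(6·1)=-1669/1563, b=Δ0−h0·(2M0+M1)/6=9484/1563
seg 1: a=5, c=M1/2=-1669/521, d=(M2−M1)/(6·3)=8981/14067, b=Δ1−h1·(2M1+M2)/6=4477/1563
seg 2: a=2, c=M2/2=3974/1563, d=(M3−M2)/(6·1)=-742/521, b=Δ2−h2·(2M2+M3)/6=1378/1563
seg 3: a=4, c=M3/2=-2704/1563, d=(M4−M3)/(6·3)=3380/14067, b=Δ3−h3·(2M3+M4)/6=2648/1563
seg 4: a=0, c=M4/2=676/1563, d=(M5−M4)/(6·3)=-676/14067, b=Δ4−h4·(2M4+M5)/6=-3436/1563
t_q=3/4 → seg 0, τ=3/4; S=0+9484/1563·τ+0·τ²+-1669/1563·τ³=136723/33344

  seg 0: a=0 b=9484/1563 c=0 d=-1669/1563
  seg 1: a=5 b=4477/1563 c=-1669/521 d=8981/14067
  seg 2: a=2 b=1378/1563 c=3974/1563 d=-742/521
  seg 3: a=4 b=2648/1563 c=-2704/1563 d=3380/14067
  seg 4: a=0 b=-3436/1563 c=676/1563 d=-676/14067
S(3/4) = 136723/33344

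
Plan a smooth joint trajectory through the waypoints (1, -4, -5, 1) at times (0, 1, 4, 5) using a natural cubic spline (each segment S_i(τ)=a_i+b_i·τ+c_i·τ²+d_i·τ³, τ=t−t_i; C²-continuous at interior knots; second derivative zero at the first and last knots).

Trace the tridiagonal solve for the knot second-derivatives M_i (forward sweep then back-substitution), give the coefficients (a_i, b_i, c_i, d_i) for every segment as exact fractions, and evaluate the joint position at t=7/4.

  seg 0: a=1 b=-16/3 c=0 d=1/3
  seg 1: a=-4 b=-13/3 c=1 d=1/9
  seg 2: a=-5 b=14/3 c=2 d=-2/3
S(7/4) = -425/64

Δ: Δ0=-5, Δ1=-1/3, Δ2=6
row 1: diag=8, rhs=28; c'=3/8, d'=7/2
row 2: denom=8−3·3/8=55/8; d'=(38−3·7/2)/(55/8)=4
back: M2=4
back: M1=7/2−3/8·4=2
M: M0=0, M1=2, M2=4, M3=0
seg 0: a=1, c=M0/2=0, d=(M1−M0)/(6·1)=1/3, b=Δ0−h0·(2M0+M1)/6=-16/3
seg 1: a=-4, c=M1/2=1, d=(M2−M1)/(6·3)=1/9, b=Δ1−h1·(2M1+M2)/6=-13/3
seg 2: a=-5, c=M2/2=2, d=(M3−M2)/(6·1)=-2/3, b=Δ2−h2·(2M2+M3)/6=14/3
t_q=7/4 → seg 1, τ=3/4; S=-4+-13/3·τ+1·τ²+1/9·τ³=-425/64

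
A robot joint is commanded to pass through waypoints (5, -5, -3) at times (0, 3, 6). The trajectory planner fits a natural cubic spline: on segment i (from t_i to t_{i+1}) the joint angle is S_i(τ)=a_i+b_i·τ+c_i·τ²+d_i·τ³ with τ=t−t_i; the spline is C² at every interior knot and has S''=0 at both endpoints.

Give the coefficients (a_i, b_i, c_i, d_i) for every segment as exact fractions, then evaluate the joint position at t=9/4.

  seg 0: a=5 b=-13/3 c=0 d=1/9
  seg 1: a=-5 b=-4/3 c=1 d=-1/9
S(9/4) = -223/64

Δ: Δ0=-10/3, Δ1=2/3
row 1: diag=12, rhs=24; c'=1/4, d'=2
back: M1=2
M: M0=0, M1=2, M2=0
seg 0: a=5, c=M0/2=0, d=(M1−M0)/(6·3)=1/9, b=Δ0−h0·(2M0+M1)/6=-13/3
seg 1: a=-5, c=M1/2=1, d=(M2−M1)/(6·3)=-1/9, b=Δ1−h1·(2M1+M2)/6=-4/3
t_q=9/4 → seg 0, τ=9/4; S=5+-13/3·τ+0·τ²+1/9·τ³=-223/64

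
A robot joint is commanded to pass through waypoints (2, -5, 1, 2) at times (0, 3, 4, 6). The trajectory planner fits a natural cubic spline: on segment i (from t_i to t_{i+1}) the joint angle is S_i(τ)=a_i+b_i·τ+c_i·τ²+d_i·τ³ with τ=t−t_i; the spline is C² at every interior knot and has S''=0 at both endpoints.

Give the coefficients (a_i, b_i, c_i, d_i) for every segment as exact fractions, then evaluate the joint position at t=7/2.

  seg 0: a=2 b=-1657/282 c=0 d=37/94
  seg 1: a=-5 b=670/141 c=333/94 d=-647/282
  seg 2: a=1 b=1397/282 c=-157/47 d=157/282
S(7/2) = -1523/752

Δ: Δ0=-7/3, Δ1=6, Δ2=1/2
row 1: diag=8, rhs=50; c'=1/8, d'=25/4
row 2: denom=6−1·1/8=47/8; d'=(-33−1·25/4)/(47/8)=-314/47
back: M2=-314/47
back: M1=25/4−1/8·-314/47=333/47
M: M0=0, M1=333/47, M2=-314/47, M3=0
seg 0: a=2, c=M0/2=0, d=(M1−M0)/(6·3)=37/94, b=Δ0−h0·(2M0+M1)/6=-1657/282
seg 1: a=-5, c=M1/2=333/94, d=(M2−M1)/(6·1)=-647/282, b=Δ1−h1·(2M1+M2)/6=670/141
seg 2: a=1, c=M2/2=-157/47, d=(M3−M2)/(6·2)=157/282, b=Δ2−h2·(2M2+M3)/6=1397/282
t_q=7/2 → seg 1, τ=1/2; S=-5+670/141·τ+333/94·τ²+-647/282·τ³=-1523/752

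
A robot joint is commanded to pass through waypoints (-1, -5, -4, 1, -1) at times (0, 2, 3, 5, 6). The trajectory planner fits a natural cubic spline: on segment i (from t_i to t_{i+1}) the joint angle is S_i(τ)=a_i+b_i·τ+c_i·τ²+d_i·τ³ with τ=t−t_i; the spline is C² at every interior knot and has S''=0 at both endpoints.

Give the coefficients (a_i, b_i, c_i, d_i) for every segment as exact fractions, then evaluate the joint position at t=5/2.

Δ: Δ0=-2, Δ1=1, Δ2=5/2, Δ3=-2
row 1: diag=6, rhs=18; c'=1/6, d'=3
row 2: denom=6−1·1/6=35/6; d'=(9−1·3)/(35/6)=36/35
row 3: denom=6−2·12/35=186/35; d'=(-27−2·36/35)/(186/35)=-339/62
back: M3=-339/62
back: M2=36/35−12/35·-339/62=90/31
back: M1=3−1/6·90/31=78/31
M: M0=0, M1=78/31, M2=90/31, M3=-339/62, M4=0
seg 0: a=-1, c=M0/2=0, d=(M1−M0)/(6·2)=13/62, b=Δ0−h0·(2M0+M1)/6=-88/31
seg 1: a=-5, c=M1/2=39/31, d=(M2−M1)/(6·1)=2/31, b=Δ1−h1·(2M1+M2)/6=-10/31
seg 2: a=-4, c=M2/2=45/31, d=(M3−M2)/(6·2)=-173/248, b=Δ2−h2·(2M2+M3)/6=74/31
seg 3: a=1, c=M3/2=-339/124, d=(M4−M3)/(6·1)=113/124, b=Δ3−h3·(2M3+M4)/6=-11/62
t_q=5/2 → seg 1, τ=1/2; S=-5+-10/31·τ+39/31·τ²+2/31·τ³=-150/31

  seg 0: a=-1 b=-88/31 c=0 d=13/62
  seg 1: a=-5 b=-10/31 c=39/31 d=2/31
  seg 2: a=-4 b=74/31 c=45/31 d=-173/248
  seg 3: a=1 b=-11/62 c=-339/124 d=113/124
S(5/2) = -150/31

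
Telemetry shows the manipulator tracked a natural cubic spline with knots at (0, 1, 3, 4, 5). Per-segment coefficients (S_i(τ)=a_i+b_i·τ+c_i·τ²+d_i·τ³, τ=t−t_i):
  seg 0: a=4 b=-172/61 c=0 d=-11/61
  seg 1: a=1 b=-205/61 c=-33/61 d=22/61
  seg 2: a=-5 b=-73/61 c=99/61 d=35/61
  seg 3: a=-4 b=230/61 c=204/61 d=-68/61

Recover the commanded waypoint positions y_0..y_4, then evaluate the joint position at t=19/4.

y_0=4 y_1=1 y_2=-5 y_3=-4 y_4=2
S(19/4) = 233/976

y_0 = S_0(0) = a_0 = 4
y_1 = S_1(0) = a_1 = 1
y_2 = S_2(0) = a_2 = -5
y_3 = S_3(0) = a_3 = -4
y_4 = S_3(1) = 2
t_q=19/4 is in segment 3 (τ=3/4); S_3(τ)=233/976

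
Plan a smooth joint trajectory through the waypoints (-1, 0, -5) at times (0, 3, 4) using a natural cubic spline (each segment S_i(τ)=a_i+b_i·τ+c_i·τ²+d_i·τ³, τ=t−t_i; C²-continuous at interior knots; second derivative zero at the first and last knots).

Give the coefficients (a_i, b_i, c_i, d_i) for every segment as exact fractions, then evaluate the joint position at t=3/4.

  seg 0: a=-1 b=7/3 c=0 d=-2/9
  seg 1: a=0 b=-11/3 c=-2 d=2/3
S(3/4) = 21/32

Δ: Δ0=1/3, Δ1=-5
row 1: diag=8, rhs=-32; c'=1/8, d'=-4
back: M1=-4
M: M0=0, M1=-4, M2=0
seg 0: a=-1, c=M0/2=0, d=(M1−M0)/(6·3)=-2/9, b=Δ0−h0·(2M0+M1)/6=7/3
seg 1: a=0, c=M1/2=-2, d=(M2−M1)/(6·1)=2/3, b=Δ1−h1·(2M1+M2)/6=-11/3
t_q=3/4 → seg 0, τ=3/4; S=-1+7/3·τ+0·τ²+-2/9·τ³=21/32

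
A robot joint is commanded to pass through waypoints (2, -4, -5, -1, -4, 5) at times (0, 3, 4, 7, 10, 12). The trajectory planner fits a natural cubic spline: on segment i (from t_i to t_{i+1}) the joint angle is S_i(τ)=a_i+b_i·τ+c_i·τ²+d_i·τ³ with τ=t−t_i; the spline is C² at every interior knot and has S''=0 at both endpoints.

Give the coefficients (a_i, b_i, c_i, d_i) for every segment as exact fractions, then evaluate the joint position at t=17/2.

  seg 0: a=2 b=-9203/4182 c=0 d=839/37638
  seg 1: a=-4 b=-3343/2091 c=839/4182 d=555/1394
  seg 2: a=-5 b=-13/4182 c=2917/2091 d=-3971/12546
  seg 3: a=-1 b=-22/123 c=-6079/4182 d=14803/37638
  seg 4: a=-4 b=7187/4182 c=1454/697 d=-727/2091
S(17/2) = -35815/11152

Δ: Δ0=-2, Δ1=-1, Δ2=4/3, Δ3=-1, Δ4=9/2
row 1: diag=8, rhs=6; c'=1/8, d'=3/4
row 2: denom=8−1·1/8=63/8; d'=(14−1·3/4)/(63/8)=106/63
row 3: denom=12−3·8/21=76/7; d'=(-14−3·106/63)/(76/7)=-100/57
row 4: denom=10−3·21/76=697/76; d'=(33−3·-100/57)/(697/76)=2908/697
back: M4=2908/697
back: M3=-100/57−21/76·2908/697=-6079/2091
back: M2=106/63−8/21·-6079/2091=5834/2091
back: M1=3/4−1/8·5834/2091=839/2091
M: M0=0, M1=839/2091, M2=5834/2091, M3=-6079/2091, M4=2908/697, M5=0
seg 0: a=2, c=M0/2=0, d=(M1−M0)/(6·3)=839/37638, b=Δ0−h0·(2M0+M1)/6=-9203/4182
seg 1: a=-4, c=M1/2=839/4182, d=(M2−M1)/(6·1)=555/1394, b=Δ1−h1·(2M1+M2)/6=-3343/2091
seg 2: a=-5, c=M2/2=2917/2091, d=(M3−M2)/(6·3)=-3971/12546, b=Δ2−h2·(2M2+M3)/6=-13/4182
seg 3: a=-1, c=M3/2=-6079/4182, d=(M4−M3)/(6·3)=14803/37638, b=Δ3−h3·(2M3+M4)/6=-22/123
seg 4: a=-4, c=M4/2=1454/697, d=(M5−M4)/(6·2)=-727/2091, b=Δ4−h4·(2M4+M5)/6=7187/4182
t_q=17/2 → seg 3, τ=3/2; S=-1+-22/123·τ+-6079/4182·τ²+14803/37638·τ³=-35815/11152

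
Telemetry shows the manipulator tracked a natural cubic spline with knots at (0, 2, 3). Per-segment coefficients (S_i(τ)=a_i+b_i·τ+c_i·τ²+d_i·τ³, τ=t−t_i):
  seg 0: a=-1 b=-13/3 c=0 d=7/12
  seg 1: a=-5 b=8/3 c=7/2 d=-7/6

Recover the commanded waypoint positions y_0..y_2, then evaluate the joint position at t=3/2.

y_0 = S_0(0) = a_0 = -1
y_1 = S_1(0) = a_1 = -5
y_2 = S_1(1) = 0
t_q=3/2 is in segment 0 (τ=3/2); S_0(τ)=-177/32

y_0=-1 y_1=-5 y_2=0
S(3/2) = -177/32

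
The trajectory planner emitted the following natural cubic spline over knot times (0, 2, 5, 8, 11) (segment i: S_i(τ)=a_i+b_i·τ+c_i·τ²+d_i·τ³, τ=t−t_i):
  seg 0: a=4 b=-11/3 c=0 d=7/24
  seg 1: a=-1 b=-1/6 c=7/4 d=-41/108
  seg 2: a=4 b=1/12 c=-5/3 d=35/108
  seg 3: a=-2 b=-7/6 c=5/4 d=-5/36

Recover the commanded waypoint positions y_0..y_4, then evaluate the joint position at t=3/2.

y_0 = S_0(0) = a_0 = 4
y_1 = S_1(0) = a_1 = -1
y_2 = S_2(0) = a_2 = 4
y_3 = S_3(0) = a_3 = -2
y_4 = S_3(3) = 2
t_q=3/2 is in segment 0 (τ=3/2); S_0(τ)=-33/64

y_0=4 y_1=-1 y_2=4 y_3=-2 y_4=2
S(3/2) = -33/64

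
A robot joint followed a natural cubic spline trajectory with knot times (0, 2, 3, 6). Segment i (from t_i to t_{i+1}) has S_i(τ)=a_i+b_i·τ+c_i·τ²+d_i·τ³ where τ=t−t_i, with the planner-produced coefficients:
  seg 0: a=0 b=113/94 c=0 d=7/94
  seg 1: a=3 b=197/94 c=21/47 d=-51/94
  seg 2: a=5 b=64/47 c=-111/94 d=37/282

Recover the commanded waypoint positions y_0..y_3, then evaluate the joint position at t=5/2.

y_0 = S_0(0) = a_0 = 0
y_1 = S_1(0) = a_1 = 3
y_2 = S_2(0) = a_2 = 5
y_3 = S_2(3) = 2
t_q=5/2 is in segment 1 (τ=1/2); S_1(τ)=3077/752

y_0=0 y_1=3 y_2=5 y_3=2
S(5/2) = 3077/752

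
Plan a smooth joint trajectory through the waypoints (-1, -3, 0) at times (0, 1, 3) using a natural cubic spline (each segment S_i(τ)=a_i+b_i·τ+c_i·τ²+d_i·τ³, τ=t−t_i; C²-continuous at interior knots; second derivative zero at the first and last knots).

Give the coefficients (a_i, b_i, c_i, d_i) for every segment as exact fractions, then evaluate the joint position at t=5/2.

Δ: Δ0=-2, Δ1=3/2
row 1: diag=6, rhs=21; c'=1/3, d'=7/2
back: M1=7/2
M: M0=0, M1=7/2, M2=0
seg 0: a=-1, c=M0/2=0, d=(M1−M0)/(6·1)=7/12, b=Δ0−h0·(2M0+M1)/6=-31/12
seg 1: a=-3, c=M1/2=7/4, d=(M2−M1)/(6·2)=-7/24, b=Δ1−h1·(2M1+M2)/6=-5/6
t_q=5/2 → seg 1, τ=3/2; S=-3+-5/6·τ+7/4·τ²+-7/24·τ³=-83/64

  seg 0: a=-1 b=-31/12 c=0 d=7/12
  seg 1: a=-3 b=-5/6 c=7/4 d=-7/24
S(5/2) = -83/64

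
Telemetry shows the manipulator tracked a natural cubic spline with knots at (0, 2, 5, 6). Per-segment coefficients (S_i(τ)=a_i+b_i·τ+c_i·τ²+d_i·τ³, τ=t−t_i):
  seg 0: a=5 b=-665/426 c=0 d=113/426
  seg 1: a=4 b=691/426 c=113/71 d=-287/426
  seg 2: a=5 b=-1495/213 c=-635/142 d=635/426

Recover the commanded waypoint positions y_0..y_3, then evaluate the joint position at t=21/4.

y_0 = S_0(0) = a_0 = 5
y_1 = S_1(0) = a_1 = 4
y_2 = S_2(0) = a_2 = 5
y_3 = S_2(1) = -5
t_q=21/4 is in segment 2 (τ=1/4); S_2(τ)=27165/9088

y_0=5 y_1=4 y_2=5 y_3=-5
S(21/4) = 27165/9088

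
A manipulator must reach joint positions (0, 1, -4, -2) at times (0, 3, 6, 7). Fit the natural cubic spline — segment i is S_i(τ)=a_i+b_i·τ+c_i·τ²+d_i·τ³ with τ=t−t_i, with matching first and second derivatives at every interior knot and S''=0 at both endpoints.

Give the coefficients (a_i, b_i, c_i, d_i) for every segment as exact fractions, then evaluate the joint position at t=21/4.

  seg 0: a=0 b=110/87 c=0 d=-3/29
  seg 1: a=1 b=-133/87 c=-27/29 d=77/261
  seg 2: a=-4 b=74/87 c=50/29 d=-50/87
S(21/4) = -7039/1856

Δ: Δ0=1/3, Δ1=-5/3, Δ2=2
row 1: diag=12, rhs=-12; c'=1/4, d'=-1
row 2: denom=8−3·1/4=29/4; d'=(22−3·-1)/(29/4)=100/29
back: M2=100/29
back: M1=-1−1/4·100/29=-54/29
M: M0=0, M1=-54/29, M2=100/29, M3=0
seg 0: a=0, c=M0/2=0, d=(M1−M0)/(6·3)=-3/29, b=Δ0−h0·(2M0+M1)/6=110/87
seg 1: a=1, c=M1/2=-27/29, d=(M2−M1)/(6·3)=77/261, b=Δ1−h1·(2M1+M2)/6=-133/87
seg 2: a=-4, c=M2/2=50/29, d=(M3−M2)/(6·1)=-50/87, b=Δ2−h2·(2M2+M3)/6=74/87
t_q=21/4 → seg 1, τ=9/4; S=1+-133/87·τ+-27/29·τ²+77/261·τ³=-7039/1856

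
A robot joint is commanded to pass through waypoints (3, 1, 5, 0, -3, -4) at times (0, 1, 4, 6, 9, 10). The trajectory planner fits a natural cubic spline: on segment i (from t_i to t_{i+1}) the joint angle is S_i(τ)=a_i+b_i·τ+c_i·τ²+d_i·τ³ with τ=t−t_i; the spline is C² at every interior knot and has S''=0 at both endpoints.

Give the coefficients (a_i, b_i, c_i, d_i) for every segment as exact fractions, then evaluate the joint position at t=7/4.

  seg 0: a=3 b=-8479/3190 c=0 d=2099/3190
  seg 1: a=1 b=-1091/1595 c=6297/3190 d=-3397/7830
  seg 2: a=5 b=-1767/3190 c=-9238/4785 d=79/165
  seg 3: a=0 b=-24221/9570 c=4508/4785 d=-1127/7830
  seg 4: a=-3 b=-3658/4785 c=-1127/3190 d=1127/9570
S(7/4) = 288749/204160

Δ: Δ0=-2, Δ1=4/3, Δ2=-5/2, Δ3=-1, Δ4=-1
row 1: diag=8, rhs=20; c'=3/8, d'=5/2
row 2: denom=10−3·3/8=71/8; d'=(-23−3·5/2)/(71/8)=-244/71
row 3: denom=10−2·16/71=678/71; d'=(9−2·-244/71)/(678/71)=1127/678
row 4: denom=8−3·71/226=1595/226; d'=(0−3·1127/678)/(1595/226)=-1127/1595
back: M4=-1127/1595
back: M3=1127/678−71/226·-1127/1595=9016/4785
back: M2=-244/71−16/71·9016/4785=-18476/4785
back: M1=5/2−3/8·-18476/4785=6297/1595
M: M0=0, M1=6297/1595, M2=-18476/4785, M3=9016/4785, M4=-1127/1595, M5=0
seg 0: a=3, c=M0/2=0, d=(M1−M0)/(6·1)=2099/3190, b=Δ0−h0·(2M0+M1)/6=-8479/3190
seg 1: a=1, c=M1/2=6297/3190, d=(M2−M1)/(6·3)=-3397/7830, b=Δ1−h1·(2M1+M2)/6=-1091/1595
seg 2: a=5, c=M2/2=-9238/4785, d=(M3−M2)/(6·2)=79/165, b=Δ2−h2·(2M2+M3)/6=-1767/3190
seg 3: a=0, c=M3/2=4508/4785, d=(M4−M3)/(6·3)=-1127/7830, b=Δ3−h3·(2M3+M4)/6=-24221/9570
seg 4: a=-3, c=M4/2=-1127/3190, d=(M5−M4)/(6·1)=1127/9570, b=Δ4−h4·(2M4+M5)/6=-3658/4785
t_q=7/4 → seg 1, τ=3/4; S=1+-1091/1595·τ+6297/3190·τ²+-3397/7830·τ³=288749/204160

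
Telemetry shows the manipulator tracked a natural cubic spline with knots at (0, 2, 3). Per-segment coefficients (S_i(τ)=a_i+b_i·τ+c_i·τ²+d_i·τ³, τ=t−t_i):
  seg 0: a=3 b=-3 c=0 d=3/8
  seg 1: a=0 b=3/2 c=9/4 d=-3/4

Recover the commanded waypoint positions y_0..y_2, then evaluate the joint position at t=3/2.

y_0=3 y_1=0 y_2=3
S(3/2) = -15/64

y_0 = S_0(0) = a_0 = 3
y_1 = S_1(0) = a_1 = 0
y_2 = S_1(1) = 3
t_q=3/2 is in segment 0 (τ=3/2); S_0(τ)=-15/64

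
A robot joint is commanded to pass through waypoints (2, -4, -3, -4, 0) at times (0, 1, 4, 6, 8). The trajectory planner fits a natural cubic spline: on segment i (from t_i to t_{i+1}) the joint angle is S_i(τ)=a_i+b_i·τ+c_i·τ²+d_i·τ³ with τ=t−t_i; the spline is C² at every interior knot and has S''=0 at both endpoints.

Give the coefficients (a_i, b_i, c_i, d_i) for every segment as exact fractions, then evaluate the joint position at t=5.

  seg 0: a=2 b=-11197/1608 c=0 d=1549/1608
  seg 1: a=-4 b=-3275/804 c=1549/536 d=-2285/4824
  seg 2: a=-3 b=767/1608 c=-92/67 d=2845/6432
  seg 3: a=-4 b=235/804 c=1373/1072 d=-1373/6432
S(5) = -7405/2144

Δ: Δ0=-6, Δ1=1/3, Δ2=-1/2, Δ3=2
row 1: diag=8, rhs=38; c'=3/8, d'=19/4
row 2: denom=10−3·3/8=71/8; d'=(-5−3·19/4)/(71/8)=-154/71
row 3: denom=8−2·16/71=536/71; d'=(15−2·-154/71)/(536/71)=1373/536
back: M3=1373/536
back: M2=-154/71−16/71·1373/536=-184/67
back: M1=19/4−3/8·-184/67=1549/268
M: M0=0, M1=1549/268, M2=-184/67, M3=1373/536, M4=0
seg 0: a=2, c=M0/2=0, d=(M1−M0)/(6·1)=1549/1608, b=Δ0−h0·(2M0+M1)/6=-11197/1608
seg 1: a=-4, c=M1/2=1549/536, d=(M2−M1)/(6·3)=-2285/4824, b=Δ1−h1·(2M1+M2)/6=-3275/804
seg 2: a=-3, c=M2/2=-92/67, d=(M3−M2)/(6·2)=2845/6432, b=Δ2−h2·(2M2+M3)/6=767/1608
seg 3: a=-4, c=M3/2=1373/1072, d=(M4−M3)/(6·2)=-1373/6432, b=Δ3−h3·(2M3+M4)/6=235/804
t_q=5 → seg 2, τ=1; S=-3+767/1608·τ+-92/67·τ²+2845/6432·τ³=-7405/2144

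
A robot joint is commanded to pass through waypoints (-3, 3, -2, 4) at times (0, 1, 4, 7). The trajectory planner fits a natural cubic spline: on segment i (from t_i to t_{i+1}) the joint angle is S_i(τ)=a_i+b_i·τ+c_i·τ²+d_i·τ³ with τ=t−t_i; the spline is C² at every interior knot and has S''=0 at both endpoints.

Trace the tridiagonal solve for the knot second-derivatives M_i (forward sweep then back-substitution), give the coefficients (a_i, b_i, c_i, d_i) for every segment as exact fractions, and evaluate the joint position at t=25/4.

  seg 0: a=-3 b=625/87 c=0 d=-103/87
  seg 1: a=3 b=316/87 c=-103/29 d=466/783
  seg 2: a=-2 b=-140/87 c=157/87 d=-157/783
S(25/4) = 2285/1856

Δ: Δ0=6, Δ1=-5/3, Δ2=2
row 1: diag=8, rhs=-46; c'=3/8, d'=-23/4
row 2: denom=12−3·3/8=87/8; d'=(22−3·-23/4)/(87/8)=314/87
back: M2=314/87
back: M1=-23/4−3/8·314/87=-206/29
M: M0=0, M1=-206/29, M2=314/87, M3=0
seg 0: a=-3, c=M0/2=0, d=(M1−M0)/(6·1)=-103/87, b=Δ0−h0·(2M0+M1)/6=625/87
seg 1: a=3, c=M1/2=-103/29, d=(M2−M1)/(6·3)=466/783, b=Δ1−h1·(2M1+M2)/6=316/87
seg 2: a=-2, c=M2/2=157/87, d=(M3−M2)/(6·3)=-157/783, b=Δ2−h2·(2M2+M3)/6=-140/87
t_q=25/4 → seg 2, τ=9/4; S=-2+-140/87·τ+157/87·τ²+-157/783·τ³=2285/1856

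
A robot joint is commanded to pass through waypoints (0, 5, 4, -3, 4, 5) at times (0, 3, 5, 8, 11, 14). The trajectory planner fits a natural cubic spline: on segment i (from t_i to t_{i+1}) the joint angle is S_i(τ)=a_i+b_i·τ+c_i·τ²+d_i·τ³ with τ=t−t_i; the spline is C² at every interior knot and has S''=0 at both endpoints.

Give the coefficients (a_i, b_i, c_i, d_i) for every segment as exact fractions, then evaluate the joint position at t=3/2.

Δ: Δ0=5/3, Δ1=-1/2, Δ2=-7/3, Δ3=7/3, Δ4=1/3
row 1: diag=10, rhs=-13; c'=1/5, d'=-13/10
row 2: denom=10−2·1/5=48/5; d'=(-11−2·-13/10)/(48/5)=-7/8
row 3: denom=12−3·5/16=177/16; d'=(28−3·-7/8)/(177/16)=490/177
row 4: denom=12−3·16/59=660/59; d'=(-12−3·490/177)/(660/59)=-599/330
back: M4=-599/330
back: M3=490/177−16/59·-599/330=538/165
back: M2=-7/8−5/16·538/165=-125/66
back: M1=-13/10−1/5·-125/66=-152/165
M: M0=0, M1=-152/165, M2=-125/66, M3=538/165, M4=-599/330, M5=0
seg 0: a=0, c=M0/2=0, d=(M1−M0)/(6·3)=-76/1485, b=Δ0−h0·(2M0+M1)/6=117/55
seg 1: a=5, c=M1/2=-76/165, d=(M2−M1)/(6·2)=-107/1320, b=Δ1−h1·(2M1+M2)/6=41/55
seg 2: a=4, c=M2/2=-125/132, d=(M3−M2)/(6·3)=63/220, b=Δ2−h2·(2M2+M3)/6=-683/330
seg 3: a=-3, c=M3/2=269/165, d=(M4−M3)/(6·3)=-335/1188, b=Δ3−h3·(2M3+M4)/6=-13/660
seg 4: a=4, c=M4/2=-599/660, d=(M5−M4)/(6·3)=599/5940, b=Δ4−h4·(2M4+M5)/6=709/330
t_q=3/2 → seg 0, τ=3/2; S=0+117/55·τ+0·τ²+-76/1485·τ³=166/55

  seg 0: a=0 b=117/55 c=0 d=-76/1485
  seg 1: a=5 b=41/55 c=-76/165 d=-107/1320
  seg 2: a=4 b=-683/330 c=-125/132 d=63/220
  seg 3: a=-3 b=-13/660 c=269/165 d=-335/1188
  seg 4: a=4 b=709/330 c=-599/660 d=599/5940
S(3/2) = 166/55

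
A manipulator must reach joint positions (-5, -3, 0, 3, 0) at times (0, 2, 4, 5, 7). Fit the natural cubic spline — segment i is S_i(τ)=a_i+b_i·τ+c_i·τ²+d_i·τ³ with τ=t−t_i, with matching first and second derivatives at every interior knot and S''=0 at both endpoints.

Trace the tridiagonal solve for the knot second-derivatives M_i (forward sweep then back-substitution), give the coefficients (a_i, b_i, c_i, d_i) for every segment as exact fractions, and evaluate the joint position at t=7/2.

  seg 0: a=-5 b=275/256 c=0 d=-19/1024
  seg 1: a=-3 b=109/128 c=-57/512 d=223/1024
  seg 2: a=0 b=773/256 c=153/128 d=-311/256
  seg 3: a=3 b=113/64 c=-627/256 d=209/512
S(7/2) = -10143/8192

Δ: Δ0=1, Δ1=3/2, Δ2=3, Δ3=-3/2
row 1: diag=8, rhs=3; c'=1/4, d'=3/8
row 2: denom=6−2·1/4=11/2; d'=(9−2·3/8)/(11/2)=3/2
row 3: denom=6−1·2/11=64/11; d'=(-27−1·3/2)/(64/11)=-627/128
back: M3=-627/128
back: M2=3/2−2/11·-627/128=153/64
back: M1=3/8−1/4·153/64=-57/256
M: M0=0, M1=-57/256, M2=153/64, M3=-627/128, M4=0
seg 0: a=-5, c=M0/2=0, d=(M1−M0)/(6·2)=-19/1024, b=Δ0−h0·(2M0+M1)/6=275/256
seg 1: a=-3, c=M1/2=-57/512, d=(M2−M1)/(6·2)=223/1024, b=Δ1−h1·(2M1+M2)/6=109/128
seg 2: a=0, c=M2/2=153/128, d=(M3−M2)/(6·1)=-311/256, b=Δ2−h2·(2M2+M3)/6=773/256
seg 3: a=3, c=M3/2=-627/256, d=(M4−M3)/(6·2)=209/512, b=Δ3−h3·(2M3+M4)/6=113/64
t_q=7/2 → seg 1, τ=3/2; S=-3+109/128·τ+-57/512·τ²+223/1024·τ³=-10143/8192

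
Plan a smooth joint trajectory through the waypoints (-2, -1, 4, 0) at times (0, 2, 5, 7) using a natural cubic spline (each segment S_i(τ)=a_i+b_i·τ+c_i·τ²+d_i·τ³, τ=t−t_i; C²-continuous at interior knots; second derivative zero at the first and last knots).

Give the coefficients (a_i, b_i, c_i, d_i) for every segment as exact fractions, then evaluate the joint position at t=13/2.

Δ: Δ0=1/2, Δ1=5/3, Δ2=-2
row 1: diag=10, rhs=7; c'=3/10, d'=7/10
row 2: denom=10−3·3/10=91/10; d'=(-22−3·7/10)/(91/10)=-241/91
back: M2=-241/91
back: M1=7/10−3/10·-241/91=136/91
M: M0=0, M1=136/91, M2=-241/91, M3=0
seg 0: a=-2, c=M0/2=0, d=(M1−M0)/(6·2)=34/273, b=Δ0−h0·(2M0+M1)/6=1/546
seg 1: a=-1, c=M1/2=68/91, d=(M2−M1)/(6·3)=-29/126, b=Δ1−h1·(2M1+M2)/6=817/546
seg 2: a=4, c=M2/2=-241/182, d=(M3−M2)/(6·2)=241/1092, b=Δ2−h2·(2M2+M3)/6=-64/273
t_q=13/2 → seg 2, τ=3/2; S=4+-64/273·τ+-241/182·τ²+241/1092·τ³=4117/2912

  seg 0: a=-2 b=1/546 c=0 d=34/273
  seg 1: a=-1 b=817/546 c=68/91 d=-29/126
  seg 2: a=4 b=-64/273 c=-241/182 d=241/1092
S(13/2) = 4117/2912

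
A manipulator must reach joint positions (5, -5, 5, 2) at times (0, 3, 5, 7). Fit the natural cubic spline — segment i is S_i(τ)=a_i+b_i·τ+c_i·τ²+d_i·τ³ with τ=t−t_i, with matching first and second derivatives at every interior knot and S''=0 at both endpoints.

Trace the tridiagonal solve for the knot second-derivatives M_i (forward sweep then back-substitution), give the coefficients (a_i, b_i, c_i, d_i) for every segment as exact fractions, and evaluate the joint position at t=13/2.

  seg 0: a=5 b=-1477/228 c=0 d=239/684
  seg 1: a=-5 b=337/114 c=239/76 d=-121/114
  seg 2: a=5 b=319/114 c=-245/76 d=245/456
S(13/2) = 4569/1216

Δ: Δ0=-10/3, Δ1=5, Δ2=-3/2
row 1: diag=10, rhs=50; c'=1/5, d'=5
row 2: denom=8−2·1/5=38/5; d'=(-39−2·5)/(38/5)=-245/38
back: M2=-245/38
back: M1=5−1/5·-245/38=239/38
M: M0=0, M1=239/38, M2=-245/38, M3=0
seg 0: a=5, c=M0/2=0, d=(M1−M0)/(6·3)=239/684, b=Δ0−h0·(2M0+M1)/6=-1477/228
seg 1: a=-5, c=M1/2=239/76, d=(M2−M1)/(6·2)=-121/114, b=Δ1−h1·(2M1+M2)/6=337/114
seg 2: a=5, c=M2/2=-245/76, d=(M3−M2)/(6·2)=245/456, b=Δ2−h2·(2M2+M3)/6=319/114
t_q=13/2 → seg 2, τ=3/2; S=5+319/114·τ+-245/76·τ²+245/456·τ³=4569/1216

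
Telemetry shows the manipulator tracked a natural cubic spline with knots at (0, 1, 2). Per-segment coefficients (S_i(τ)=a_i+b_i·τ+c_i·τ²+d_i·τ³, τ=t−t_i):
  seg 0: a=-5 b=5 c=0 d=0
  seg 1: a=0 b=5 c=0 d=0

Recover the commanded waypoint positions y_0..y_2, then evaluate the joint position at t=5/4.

y_0=-5 y_1=0 y_2=5
S(5/4) = 5/4

y_0 = S_0(0) = a_0 = -5
y_1 = S_1(0) = a_1 = 0
y_2 = S_1(1) = 5
t_q=5/4 is in segment 1 (τ=1/4); S_1(τ)=5/4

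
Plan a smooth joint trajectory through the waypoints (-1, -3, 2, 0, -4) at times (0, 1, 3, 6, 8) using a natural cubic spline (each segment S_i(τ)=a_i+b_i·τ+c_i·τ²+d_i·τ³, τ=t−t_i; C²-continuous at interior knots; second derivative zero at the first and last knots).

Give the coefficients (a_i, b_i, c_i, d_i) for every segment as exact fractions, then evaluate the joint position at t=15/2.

  seg 0: a=-1 b=-8861/3036 c=0 d=2789/3036
  seg 1: a=-3 b=-247/1518 c=2789/1012 d=-4325/6072
  seg 2: a=2 b=1756/759 c=-384/253 d=398/2277
  seg 3: a=0 b=-1574/759 c=14/253 d=-7/759
S(15/2) = -6107/2024

Δ: Δ0=-2, Δ1=5/2, Δ2=-2/3, Δ3=-2
row 1: diag=6, rhs=27; c'=1/3, d'=9/2
row 2: denom=10−2·1/3=28/3; d'=(-19−2·9/2)/(28/3)=-3
row 3: denom=10−3·9/28=253/28; d'=(-8−3·-3)/(253/28)=28/253
back: M3=28/253
back: M2=-3−9/28·28/253=-768/253
back: M1=9/2−1/3·-768/253=2789/506
M: M0=0, M1=2789/506, M2=-768/253, M3=28/253, M4=0
seg 0: a=-1, c=M0/2=0, d=(M1−M0)/(6·1)=2789/3036, b=Δ0−h0·(2M0+M1)/6=-8861/3036
seg 1: a=-3, c=M1/2=2789/1012, d=(M2−M1)/(6·2)=-4325/6072, b=Δ1−h1·(2M1+M2)/6=-247/1518
seg 2: a=2, c=M2/2=-384/253, d=(M3−M2)/(6·3)=398/2277, b=Δ2−h2·(2M2+M3)/6=1756/759
seg 3: a=0, c=M3/2=14/253, d=(M4−M3)/(6·2)=-7/759, b=Δ3−h3·(2M3+M4)/6=-1574/759
t_q=15/2 → seg 3, τ=3/2; S=0+-1574/759·τ+14/253·τ²+-7/759·τ³=-6107/2024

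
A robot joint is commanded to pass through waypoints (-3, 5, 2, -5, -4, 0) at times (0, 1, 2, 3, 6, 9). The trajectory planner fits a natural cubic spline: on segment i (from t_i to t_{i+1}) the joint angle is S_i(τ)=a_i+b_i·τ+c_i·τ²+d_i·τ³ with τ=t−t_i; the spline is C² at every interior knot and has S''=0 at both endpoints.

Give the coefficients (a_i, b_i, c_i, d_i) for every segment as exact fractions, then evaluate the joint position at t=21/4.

  seg 0: a=-3 b=13319/1257 c=0 d=-3263/1257
  seg 1: a=5 b=3530/1257 c=-3263/419 d=2488/1257
  seg 2: a=2 b=-8584/1257 c=-775/419 d=2110/1257
  seg 3: a=-5 b=-6904/1257 c=1335/419 d=-1564/3771
  seg 4: a=-4 b=3050/1257 c=-229/419 d=229/3771
S(21/4) = -2494/419

Δ: Δ0=8, Δ1=-3, Δ2=-7, Δ3=1/3, Δ4=4/3
row 1: diag=4, rhs=-66; c'=1/4, d'=-33/2
row 2: denom=4−1·1/4=15/4; d'=(-24−1·-33/2)/(15/4)=-2
row 3: denom=8−1·4/15=116/15; d'=(44−1·-2)/(116/15)=345/58
row 4: denom=12−3·45/116=1257/116; d'=(6−3·345/58)/(1257/116)=-458/419
back: M4=-458/419
back: M3=345/58−45/116·-458/419=2670/419
back: M2=-2−4/15·2670/419=-1550/419
back: M1=-33/2−1/4·-1550/419=-6526/419
M: M0=0, M1=-6526/419, M2=-1550/419, M3=2670/419, M4=-458/419, M5=0
seg 0: a=-3, c=M0/2=0, d=(M1−M0)/(6·1)=-3263/1257, b=Δ0−h0·(2M0+M1)/6=13319/1257
seg 1: a=5, c=M1/2=-3263/419, d=(M2−M1)/(6·1)=2488/1257, b=Δ1−h1·(2M1+M2)/6=3530/1257
seg 2: a=2, c=M2/2=-775/419, d=(M3−M2)/(6·1)=2110/1257, b=Δ2−h2·(2M2+M3)/6=-8584/1257
seg 3: a=-5, c=M3/2=1335/419, d=(M4−M3)/(6·3)=-1564/3771, b=Δ3−h3·(2M3+M4)/6=-6904/1257
seg 4: a=-4, c=M4/2=-229/419, d=(M5−M4)/(6·3)=229/3771, b=Δ4−h4·(2M4+M5)/6=3050/1257
t_q=21/4 → seg 3, τ=9/4; S=-5+-6904/1257·τ+1335/419·τ²+-1564/3771·τ³=-2494/419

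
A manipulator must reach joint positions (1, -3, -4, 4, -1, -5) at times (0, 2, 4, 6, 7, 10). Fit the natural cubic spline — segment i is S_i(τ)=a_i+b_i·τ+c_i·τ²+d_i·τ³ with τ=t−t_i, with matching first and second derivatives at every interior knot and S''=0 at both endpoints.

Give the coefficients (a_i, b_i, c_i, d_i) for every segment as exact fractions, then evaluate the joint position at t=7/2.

Δ: Δ0=-2, Δ1=-1/2, Δ2=4, Δ3=-5, Δ4=-4/3
row 1: diag=8, rhs=9; c'=1/4, d'=9/8
row 2: denom=8−2·1/4=15/2; d'=(27−2·9/8)/(15/2)=33/10
row 3: denom=6−2·4/15=82/15; d'=(-54−2·33/10)/(82/15)=-909/82
row 4: denom=8−1·15/82=641/82; d'=(22−1·-909/82)/(641/82)=2713/641
back: M4=2713/641
back: M3=-909/82−15/82·2713/641=-7602/641
back: M2=33/10−4/15·-7602/641=8285/1282
back: M1=9/8−1/4·8285/1282=-629/1282
M: M0=0, M1=-629/1282, M2=8285/1282, M3=-7602/641, M4=2713/641, M5=0
seg 0: a=1, c=M0/2=0, d=(M1−M0)/(6·2)=-629/15384, b=Δ0−h0·(2M0+M1)/6=-7063/3846
seg 1: a=-3, c=M1/2=-629/2564, d=(M2−M1)/(6·2)=4457/7692, b=Δ1−h1·(2M1+M2)/6=-4475/1923
seg 2: a=-4, c=M2/2=8285/2564, d=(M3−M2)/(6·2)=-23489/15384, b=Δ2−h2·(2M2+M3)/6=7009/1923
seg 3: a=4, c=M3/2=-3801/641, d=(M4−M3)/(6·1)=10315/3846, b=Δ3−h3·(2M3+M4)/6=-6739/3846
seg 4: a=-1, c=M4/2=2713/1282, d=(M5−M4)/(6·3)=-2713/11538, b=Δ4−h4·(2M4+M5)/6=-10703/1923
t_q=7/2 → seg 1, τ=3/2; S=-3+-4475/1923·τ+-629/2564·τ²+4457/7692·τ³=-104345/20512

  seg 0: a=1 b=-7063/3846 c=0 d=-629/15384
  seg 1: a=-3 b=-4475/1923 c=-629/2564 d=4457/7692
  seg 2: a=-4 b=7009/1923 c=8285/2564 d=-23489/15384
  seg 3: a=4 b=-6739/3846 c=-3801/641 d=10315/3846
  seg 4: a=-1 b=-10703/1923 c=2713/1282 d=-2713/11538
S(7/2) = -104345/20512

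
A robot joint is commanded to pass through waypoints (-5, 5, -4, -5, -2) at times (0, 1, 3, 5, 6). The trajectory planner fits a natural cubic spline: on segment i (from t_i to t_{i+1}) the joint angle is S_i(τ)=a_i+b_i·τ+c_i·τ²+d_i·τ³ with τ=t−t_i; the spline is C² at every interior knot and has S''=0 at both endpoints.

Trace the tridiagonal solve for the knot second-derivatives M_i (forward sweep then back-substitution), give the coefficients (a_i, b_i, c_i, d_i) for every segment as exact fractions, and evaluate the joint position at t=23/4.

Δ: Δ0=10, Δ1=-9/2, Δ2=-1/2, Δ3=3
row 1: diag=6, rhs=-87; c'=1/3, d'=-29/2
row 2: denom=8−2·1/3=22/3; d'=(24−2·-29/2)/(22/3)=159/22
row 3: denom=6−2·3/11=60/11; d'=(21−2·159/22)/(60/11)=6/5
back: M3=6/5
back: M2=159/22−3/11·6/5=69/10
back: M1=-29/2−1/3·69/10=-84/5
M: M0=0, M1=-84/5, M2=69/10, M3=6/5, M4=0
seg 0: a=-5, c=M0/2=0, d=(M1−M0)/(6·1)=-14/5, b=Δ0−h0·(2M0+M1)/6=64/5
seg 1: a=5, c=M1/2=-42/5, d=(M2−M1)/(6·2)=79/40, b=Δ1−h1·(2M1+M2)/6=22/5
seg 2: a=-4, c=M2/2=69/20, d=(M3−M2)/(6·2)=-19/40, b=Δ2−h2·(2M2+M3)/6=-11/2
seg 3: a=-5, c=M3/2=3/5, d=(M4−M3)/(6·1)=-1/5, b=Δ3−h3·(2M3+M4)/6=13/5
t_q=23/4 → seg 3, τ=3/4; S=-5+13/5·τ+3/5·τ²+-1/5·τ³=-179/64

  seg 0: a=-5 b=64/5 c=0 d=-14/5
  seg 1: a=5 b=22/5 c=-42/5 d=79/40
  seg 2: a=-4 b=-11/2 c=69/20 d=-19/40
  seg 3: a=-5 b=13/5 c=3/5 d=-1/5
S(23/4) = -179/64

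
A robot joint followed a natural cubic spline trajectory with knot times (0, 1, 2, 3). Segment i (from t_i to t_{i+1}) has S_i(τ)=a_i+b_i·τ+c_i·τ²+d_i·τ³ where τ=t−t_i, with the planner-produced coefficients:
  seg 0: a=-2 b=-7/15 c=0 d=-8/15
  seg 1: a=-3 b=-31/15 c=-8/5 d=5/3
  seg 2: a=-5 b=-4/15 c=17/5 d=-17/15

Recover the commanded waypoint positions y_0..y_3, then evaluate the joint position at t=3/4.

y_0=-2 y_1=-3 y_2=-5 y_3=-3
S(3/4) = -103/40

y_0 = S_0(0) = a_0 = -2
y_1 = S_1(0) = a_1 = -3
y_2 = S_2(0) = a_2 = -5
y_3 = S_2(1) = -3
t_q=3/4 is in segment 0 (τ=3/4); S_0(τ)=-103/40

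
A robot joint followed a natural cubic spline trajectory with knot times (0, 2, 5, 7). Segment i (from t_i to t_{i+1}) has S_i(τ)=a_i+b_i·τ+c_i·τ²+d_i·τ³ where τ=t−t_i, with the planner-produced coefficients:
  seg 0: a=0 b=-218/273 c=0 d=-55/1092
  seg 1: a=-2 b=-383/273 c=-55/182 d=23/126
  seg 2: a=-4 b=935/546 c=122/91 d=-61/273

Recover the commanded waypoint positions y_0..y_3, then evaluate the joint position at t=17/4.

y_0 = S_0(0) = a_0 = 0
y_1 = S_1(0) = a_1 = -2
y_2 = S_2(0) = a_2 = -4
y_3 = S_2(2) = 3
t_q=17/4 is in segment 1 (τ=9/4); S_1(τ)=-53665/11648

y_0=0 y_1=-2 y_2=-4 y_3=3
S(17/4) = -53665/11648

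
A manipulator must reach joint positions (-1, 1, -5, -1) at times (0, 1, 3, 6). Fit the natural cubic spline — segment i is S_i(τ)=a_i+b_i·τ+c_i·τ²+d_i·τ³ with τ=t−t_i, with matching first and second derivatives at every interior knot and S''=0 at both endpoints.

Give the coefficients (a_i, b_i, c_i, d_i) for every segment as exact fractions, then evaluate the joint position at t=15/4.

Δ: Δ0=2, Δ1=-3, Δ2=4/3
row 1: diag=6, rhs=-30; c'=1/3, d'=-5
row 2: denom=10−2·1/3=28/3; d'=(26−2·-5)/(28/3)=27/7
back: M2=27/7
back: M1=-5−1/3·27/7=-44/7
M: M0=0, M1=-44/7, M2=27/7, M3=0
seg 0: a=-1, c=M0/2=0, d=(M1−M0)/(6·1)=-22/21, b=Δ0−h0·(2M0+M1)/6=64/21
seg 1: a=1, c=M1/2=-22/7, d=(M2−M1)/(6·2)=71/84, b=Δ1−h1·(2M1+M2)/6=-2/21
seg 2: a=-5, c=M2/2=27/14, d=(M3−M2)/(6·3)=-3/14, b=Δ2−h2·(2M2+M3)/6=-53/21
t_q=15/4 → seg 2, τ=3/4; S=-5+-53/21·τ+27/14·τ²+-3/14·τ³=-755/128

  seg 0: a=-1 b=64/21 c=0 d=-22/21
  seg 1: a=1 b=-2/21 c=-22/7 d=71/84
  seg 2: a=-5 b=-53/21 c=27/14 d=-3/14
S(15/4) = -755/128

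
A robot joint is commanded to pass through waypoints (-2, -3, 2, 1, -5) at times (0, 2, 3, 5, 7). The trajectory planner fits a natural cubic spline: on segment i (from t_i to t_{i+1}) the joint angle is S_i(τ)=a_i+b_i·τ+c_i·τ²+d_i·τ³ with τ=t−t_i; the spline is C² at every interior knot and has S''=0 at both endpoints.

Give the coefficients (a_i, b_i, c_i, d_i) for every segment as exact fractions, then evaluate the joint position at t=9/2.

  seg 0: a=-2 b=-345/128 c=0 d=281/512
  seg 1: a=-3 b=249/64 c=843/256 d=-559/256
  seg 2: a=2 b=1005/256 c=-417/128 d=535/1024
  seg 3: a=1 b=-363/128 c=-63/512 d=21/1024
S(9/2) = 19021/8192

Δ: Δ0=-1/2, Δ1=5, Δ2=-1/2, Δ3=-3
row 1: diag=6, rhs=33; c'=1/6, d'=11/2
row 2: denom=6−1·1/6=35/6; d'=(-33−1·11/2)/(35/6)=-33/5
row 3: denom=8−2·12/35=256/35; d'=(-15−2·-33/5)/(256/35)=-63/256
back: M3=-63/256
back: M2=-33/5−12/35·-63/256=-417/64
back: M1=11/2−1/6·-417/64=843/128
M: M0=0, M1=843/128, M2=-417/64, M3=-63/256, M4=0
seg 0: a=-2, c=M0/2=0, d=(M1−M0)/(6·2)=281/512, b=Δ0−h0·(2M0+M1)/6=-345/128
seg 1: a=-3, c=M1/2=843/256, d=(M2−M1)/(6·1)=-559/256, b=Δ1−h1·(2M1+M2)/6=249/64
seg 2: a=2, c=M2/2=-417/128, d=(M3−M2)/(6·2)=535/1024, b=Δ2−h2·(2M2+M3)/6=1005/256
seg 3: a=1, c=M3/2=-63/512, d=(M4−M3)/(6·2)=21/1024, b=Δ3−h3·(2M3+M4)/6=-363/128
t_q=9/2 → seg 2, τ=3/2; S=2+1005/256·τ+-417/128·τ²+535/1024·τ³=19021/8192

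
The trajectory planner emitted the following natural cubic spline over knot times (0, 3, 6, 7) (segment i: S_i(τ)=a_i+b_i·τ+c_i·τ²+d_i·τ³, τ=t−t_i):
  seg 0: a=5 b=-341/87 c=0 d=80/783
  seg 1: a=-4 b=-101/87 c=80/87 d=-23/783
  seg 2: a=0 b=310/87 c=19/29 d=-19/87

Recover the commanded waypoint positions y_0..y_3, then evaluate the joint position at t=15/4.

y_0=5 y_1=-4 y_2=0 y_3=4
S(15/4) = -8103/1856

y_0 = S_0(0) = a_0 = 5
y_1 = S_1(0) = a_1 = -4
y_2 = S_2(0) = a_2 = 0
y_3 = S_2(1) = 4
t_q=15/4 is in segment 1 (τ=3/4); S_1(τ)=-8103/1856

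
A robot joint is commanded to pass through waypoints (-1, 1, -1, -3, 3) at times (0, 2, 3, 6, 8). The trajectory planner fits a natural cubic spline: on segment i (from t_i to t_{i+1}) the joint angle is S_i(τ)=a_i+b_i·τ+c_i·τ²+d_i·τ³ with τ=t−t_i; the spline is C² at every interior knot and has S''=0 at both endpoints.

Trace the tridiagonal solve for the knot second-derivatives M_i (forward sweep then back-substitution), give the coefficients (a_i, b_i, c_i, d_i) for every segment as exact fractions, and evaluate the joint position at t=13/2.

Δ: Δ0=1, Δ1=-2, Δ2=-2/3, Δ3=3
row 1: diag=6, rhs=-18; c'=1/6, d'=-3
row 2: denom=8−1·1/6=47/6; d'=(8−1·-3)/(47/6)=66/47
row 3: denom=10−3·18/47=416/47; d'=(22−3·66/47)/(416/47)=209/104
back: M3=209/104
back: M2=66/47−18/47·209/104=33/52
back: M1=-3−1/6·33/52=-323/104
M: M0=0, M1=-323/104, M2=33/52, M3=209/104, M4=0
seg 0: a=-1, c=M0/2=0, d=(M1−M0)/(6·2)=-323/1248, b=Δ0−h0·(2M0+M1)/6=635/312
seg 1: a=1, c=M1/2=-323/208, d=(M2−M1)/(6·1)=389/624, b=Δ1−h1·(2M1+M2)/6=-167/156
seg 2: a=-1, c=M2/2=33/104, d=(M3−M2)/(6·3)=11/144, b=Δ2−h2·(2M2+M3)/6=-1439/624
seg 3: a=-3, c=M3/2=209/208, d=(M4−M3)/(6·2)=-209/1248, b=Δ3−h3·(2M3+M4)/6=259/156
t_q=13/2 → seg 3, τ=1/2; S=-3+259/156·τ+209/208·τ²+-209/1248·τ³=-6455/3328

  seg 0: a=-1 b=635/312 c=0 d=-323/1248
  seg 1: a=1 b=-167/156 c=-323/208 d=389/624
  seg 2: a=-1 b=-1439/624 c=33/104 d=11/144
  seg 3: a=-3 b=259/156 c=209/208 d=-209/1248
S(13/2) = -6455/3328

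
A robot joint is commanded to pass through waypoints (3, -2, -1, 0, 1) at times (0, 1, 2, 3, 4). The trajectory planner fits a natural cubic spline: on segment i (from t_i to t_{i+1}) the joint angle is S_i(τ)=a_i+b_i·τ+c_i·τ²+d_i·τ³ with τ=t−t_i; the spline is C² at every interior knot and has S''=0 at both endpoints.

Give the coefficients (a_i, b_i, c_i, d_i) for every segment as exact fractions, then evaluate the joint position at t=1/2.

Δ: Δ0=-5, Δ1=1, Δ2=1, Δ3=1
row 1: diag=4, rhs=36; c'=1/4, d'=9
row 2: denom=4−1·1/4=15/4; d'=(0−1·9)/(15/4)=-12/5
row 3: denom=4−1·4/15=56/15; d'=(0−1·-12/5)/(56/15)=9/14
back: M3=9/14
back: M2=-12/5−4/15·9/14=-18/7
back: M1=9−1/4·-18/7=135/14
M: M0=0, M1=135/14, M2=-18/7, M3=9/14, M4=0
seg 0: a=3, c=M0/2=0, d=(M1−M0)/(6·1)=45/28, b=Δ0−h0·(2M0+M1)/6=-185/28
seg 1: a=-2, c=M1/2=135/28, d=(M2−M1)/(6·1)=-57/28, b=Δ1−h1·(2M1+M2)/6=-25/14
seg 2: a=-1, c=M2/2=-9/7, d=(M3−M2)/(6·1)=15/28, b=Δ2−h2·(2M2+M3)/6=7/4
seg 3: a=0, c=M3/2=9/28, d=(M4−M3)/(6·1)=-3/28, b=Δ3−h3·(2M3+M4)/6=11/14
t_q=1/2 → seg 0, τ=1/2; S=3+-185/28·τ+0·τ²+45/28·τ³=-23/224

  seg 0: a=3 b=-185/28 c=0 d=45/28
  seg 1: a=-2 b=-25/14 c=135/28 d=-57/28
  seg 2: a=-1 b=7/4 c=-9/7 d=15/28
  seg 3: a=0 b=11/14 c=9/28 d=-3/28
S(1/2) = -23/224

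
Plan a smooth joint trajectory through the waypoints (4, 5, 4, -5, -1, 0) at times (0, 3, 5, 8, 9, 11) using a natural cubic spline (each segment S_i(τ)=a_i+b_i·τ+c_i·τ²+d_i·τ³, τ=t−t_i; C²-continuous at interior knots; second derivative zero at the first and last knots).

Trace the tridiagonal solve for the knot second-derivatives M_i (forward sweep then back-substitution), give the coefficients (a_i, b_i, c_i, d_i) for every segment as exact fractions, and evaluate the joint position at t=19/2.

Δ: Δ0=1/3, Δ1=-1/2, Δ2=-3, Δ3=4, Δ4=1/2
row 1: diag=10, rhs=-5; c'=1/5, d'=-1/2
row 2: denom=10−2·1/5=48/5; d'=(-15−2·-1/2)/(48/5)=-35/24
row 3: denom=8−3·5/16=113/16; d'=(42−3·-35/24)/(113/16)=742/113
row 4: denom=6−1·16/113=662/113; d'=(-21−1·742/113)/(662/113)=-3115/662
back: M4=-3115/662
back: M3=742/113−16/113·-3115/662=2394/331
back: M2=-35/24−5/16·2394/331=-7385/1986
back: M1=-1/2−1/5·-7385/1986=242/993
M: M0=0, M1=242/993, M2=-7385/1986, M3=2394/331, M4=-3115/662, M5=0
seg 0: a=4, c=M0/2=0, d=(M1−M0)/(6·3)=121/8937, b=Δ0−h0·(2M0+M1)/6=70/331
seg 1: a=5, c=M1/2=121/993, d=(M2−M1)/(6·2)=-2623/7944, b=Δ1−h1·(2M1+M2)/6=191/331
seg 2: a=4, c=M2/2=-7385/3972, d=(M3−M2)/(6·3)=21749/35748, b=Δ2−h2·(2M2+M3)/6=-5755/1986
seg 3: a=-5, c=M3/2=1197/331, d=(M4−M3)/(6·1)=-7903/3972, b=Δ3−h3·(2M3+M4)/6=9427/3972
seg 4: a=-1, c=M4/2=-3115/1324, d=(M5−M4)/(6·2)=3115/7944, b=Δ4−h4·(2M4+M5)/6=7223/1986
t_q=19/2 → seg 4, τ=1/2; S=-1+7223/1986·τ+-3115/1324·τ²+3115/7944·τ³=5917/21184

  seg 0: a=4 b=70/331 c=0 d=121/8937
  seg 1: a=5 b=191/331 c=121/993 d=-2623/7944
  seg 2: a=4 b=-5755/1986 c=-7385/3972 d=21749/35748
  seg 3: a=-5 b=9427/3972 c=1197/331 d=-7903/3972
  seg 4: a=-1 b=7223/1986 c=-3115/1324 d=3115/7944
S(19/2) = 5917/21184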